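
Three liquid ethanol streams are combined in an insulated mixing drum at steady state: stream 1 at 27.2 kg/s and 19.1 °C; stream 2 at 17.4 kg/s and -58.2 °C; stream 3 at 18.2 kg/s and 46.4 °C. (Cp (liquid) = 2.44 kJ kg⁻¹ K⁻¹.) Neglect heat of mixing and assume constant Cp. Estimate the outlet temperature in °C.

T_out = 5.59 °C

Energy balance with Q = 0: Σ ṁᵢCp,ᵢ(T_out − Tᵢ) = 0
T_out = Σ ṁᵢCp,ᵢTᵢ / Σ ṁᵢCp,ᵢ
      = 857.22 / 153.23 = 5.5943 °C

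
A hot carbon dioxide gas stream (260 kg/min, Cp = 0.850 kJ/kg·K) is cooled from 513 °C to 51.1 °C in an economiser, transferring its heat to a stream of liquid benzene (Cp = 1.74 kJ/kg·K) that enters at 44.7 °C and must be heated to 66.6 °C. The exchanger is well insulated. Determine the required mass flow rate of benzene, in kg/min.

ṁ_c = 2680 kg/min

Heat released by hot stream: Q = 260 × 0.850 × (513 − 51.1) = 102080 kJ/min
Energy balance on cold side (adiabatic exchanger): Q = ṁ_c·Cp_c·(T_c,out − T_c,in)
ṁ_c = 102080 / [1.74 × (66.6 − 44.7)] = 2678.8 kg/min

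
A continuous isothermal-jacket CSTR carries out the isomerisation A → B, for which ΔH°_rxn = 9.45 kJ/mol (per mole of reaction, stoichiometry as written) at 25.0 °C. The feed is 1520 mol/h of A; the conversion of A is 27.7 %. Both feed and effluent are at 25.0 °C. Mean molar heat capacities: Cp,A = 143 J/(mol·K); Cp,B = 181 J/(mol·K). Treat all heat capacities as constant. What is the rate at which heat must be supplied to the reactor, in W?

Q_in = 1110 W

Extent of reaction ξ = 0.277 × 1520 = 421.04 mol/h
Reaction term: ξ·ΔH°_rxn = 421.04 × 9.45 = 3978.8 kJ/h
Q = ΔH = 3978.8 kJ/h = 1.1052 kW
Heat supplied = 1105.2 W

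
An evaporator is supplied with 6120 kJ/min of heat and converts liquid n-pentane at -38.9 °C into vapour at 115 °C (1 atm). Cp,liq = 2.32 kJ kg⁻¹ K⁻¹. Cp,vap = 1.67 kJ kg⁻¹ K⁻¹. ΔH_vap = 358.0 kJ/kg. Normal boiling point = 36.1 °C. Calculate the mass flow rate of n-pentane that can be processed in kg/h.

ṁ = 553 kg/h

Δh = 2.32×(36.1−-38.9) + 358.0 + 1.67×(115−36.1) = 663.76 kJ/kg
Q = 6120 kJ/min = 102 kJ/s = 367200 kJ/h
ṁ = Q/Δh = 367200 / 663.76 = 553.21 kg/h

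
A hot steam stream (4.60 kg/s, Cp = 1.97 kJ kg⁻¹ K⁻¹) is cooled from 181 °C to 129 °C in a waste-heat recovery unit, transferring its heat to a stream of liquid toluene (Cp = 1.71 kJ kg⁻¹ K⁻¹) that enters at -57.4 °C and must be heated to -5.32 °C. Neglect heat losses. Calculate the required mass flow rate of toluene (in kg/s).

Heat released by hot stream: Q = 4.60 × 1.97 × (181 − 129) = 471.22 kJ/s
Energy balance on cold side (adiabatic exchanger): Q = ṁ_c·Cp_c·(T_c,out − T_c,in)
ṁ_c = 471.22 / [1.71 × (-5.32 − -57.4)] = 5.2913 kg/s

ṁ_c = 5.29 kg/s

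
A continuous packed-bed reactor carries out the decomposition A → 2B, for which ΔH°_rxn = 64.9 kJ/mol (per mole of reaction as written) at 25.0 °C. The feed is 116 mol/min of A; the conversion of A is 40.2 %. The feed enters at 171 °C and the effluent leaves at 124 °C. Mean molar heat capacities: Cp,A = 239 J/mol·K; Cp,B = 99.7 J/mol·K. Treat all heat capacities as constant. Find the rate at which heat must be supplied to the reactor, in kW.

Q_in = 25.7 kW

Extent of reaction ξ = 0.402 × 116 = 46.632 mol/min
Reaction term: ξ·ΔH°_rxn = 46.632 × 64.9 = 3026.4 kJ/min
Sensible, feed 171→25 °C: -4047.7 kJ/min
Outlet flows (mol/min): A 69.368, B 93.264
Sensible, products 25→124 °C: 2561.9 kJ/min
Q = ΔH = 1540.6 kJ/min = 25.676 kW
Heat supplied = 25.676 kW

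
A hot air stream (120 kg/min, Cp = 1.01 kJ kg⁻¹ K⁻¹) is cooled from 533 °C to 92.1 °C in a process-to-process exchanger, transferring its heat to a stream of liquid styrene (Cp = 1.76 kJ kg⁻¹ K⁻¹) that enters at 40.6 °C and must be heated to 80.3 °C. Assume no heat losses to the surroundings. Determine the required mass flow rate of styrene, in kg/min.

ṁ_c = 765 kg/min

Heat released by hot stream: Q = 120 × 1.01 × (533 − 92.1) = 53437 kJ/min
Energy balance on cold side (adiabatic exchanger): Q = ṁ_c·Cp_c·(T_c,out − T_c,in)
ṁ_c = 53437 / [1.76 × (80.3 − 40.6)] = 764.79 kg/min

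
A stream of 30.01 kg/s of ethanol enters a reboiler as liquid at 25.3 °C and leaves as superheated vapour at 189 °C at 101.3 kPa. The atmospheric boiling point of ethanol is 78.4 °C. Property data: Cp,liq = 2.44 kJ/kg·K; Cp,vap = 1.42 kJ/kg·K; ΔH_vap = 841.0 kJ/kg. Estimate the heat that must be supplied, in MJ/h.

Q = 122000 MJ/h

liquid 25.3→78.4 °C: 129.56 kJ/kg
vaporisation at 78.4 °C: 841 kJ/kg
vapour 78.4→189 °C: 157.05 kJ/kg
Δh = 129.56 + 841 + 157.05 = 1127.6 kJ/kg
Q = ṁ·Δh = 30.01 kg/s × 1127.6 kJ/kg = 33840 kJ/s
|Q| = 33840 kW = 121820 MJ/h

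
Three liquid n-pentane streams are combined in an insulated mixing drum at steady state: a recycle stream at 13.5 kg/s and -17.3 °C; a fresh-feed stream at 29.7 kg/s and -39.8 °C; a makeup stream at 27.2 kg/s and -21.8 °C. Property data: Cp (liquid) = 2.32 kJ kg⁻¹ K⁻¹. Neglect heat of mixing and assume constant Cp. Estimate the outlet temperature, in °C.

No heat crosses the boundary, so H_out = H_in.
Σ ṁᵢCp,ᵢTᵢ = 13.5×2.32×-17.3 + 29.7×2.32×-39.8 + 27.2×2.32×-21.8 = -4659.9
Σ ṁᵢCp,ᵢ = 13.5×2.32 + 29.7×2.32 + 27.2×2.32 = 163.33
T_out = -4659.9 / 163.33 = -28.531 °C

T_out = -28.5 °C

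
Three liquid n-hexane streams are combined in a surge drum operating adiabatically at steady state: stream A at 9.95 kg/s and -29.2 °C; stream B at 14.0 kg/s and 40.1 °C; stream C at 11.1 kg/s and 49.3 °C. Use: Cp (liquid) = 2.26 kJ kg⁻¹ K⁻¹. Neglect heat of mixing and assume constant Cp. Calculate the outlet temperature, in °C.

No heat crosses the boundary, so H_out = H_in.
T_out = Σ ṁᵢCp,ᵢTᵢ / Σ ṁᵢCp,ᵢ
      = 1848.9 / 79.213 = 23.341 °C

T_out = 23.3 °C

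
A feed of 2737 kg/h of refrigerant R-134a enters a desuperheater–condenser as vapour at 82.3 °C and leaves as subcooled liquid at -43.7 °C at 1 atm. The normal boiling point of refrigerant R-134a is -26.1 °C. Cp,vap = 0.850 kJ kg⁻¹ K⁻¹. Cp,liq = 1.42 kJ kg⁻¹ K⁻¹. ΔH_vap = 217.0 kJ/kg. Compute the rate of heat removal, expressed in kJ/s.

vapour 82.3→-26.1 °C: -92.14 kJ/kg
condensation at -26.1 °C: -217 kJ/kg
liquid -26.1→-43.7 °C: -24.992 kJ/kg
Δh = -92.14 + -217 + -24.992 = -334.13 kJ/kg
Q = ṁ·Δh = 2737 kg/h × -334.13 kJ/kg = -914520 kJ/h
|Q| = 254.03 kW

Q_c = 254 kJ/s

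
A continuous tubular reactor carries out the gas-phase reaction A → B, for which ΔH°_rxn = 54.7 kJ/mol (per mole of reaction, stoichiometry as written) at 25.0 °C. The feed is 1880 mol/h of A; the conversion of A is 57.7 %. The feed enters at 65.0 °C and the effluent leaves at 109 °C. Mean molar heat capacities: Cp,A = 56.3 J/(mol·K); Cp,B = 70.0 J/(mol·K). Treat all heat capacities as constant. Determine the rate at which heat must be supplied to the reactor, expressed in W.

Q_in = 18100 W

Extent of reaction ξ = 0.577 × 1880 = 1084.8 mol/h
Reaction term: ξ·ΔH°_rxn = 1084.8 × 54.7 = 59336 kJ/h
Sensible, feed 65.0→25 °C: -4233.8 kJ/h
Outlet flows (mol/h): A 795.24, B 1084.8
Sensible, products 25→109 °C: 10139 kJ/h
Q = ΔH = 65242 kJ/h = 18.123 kW
Heat supplied = 18123 W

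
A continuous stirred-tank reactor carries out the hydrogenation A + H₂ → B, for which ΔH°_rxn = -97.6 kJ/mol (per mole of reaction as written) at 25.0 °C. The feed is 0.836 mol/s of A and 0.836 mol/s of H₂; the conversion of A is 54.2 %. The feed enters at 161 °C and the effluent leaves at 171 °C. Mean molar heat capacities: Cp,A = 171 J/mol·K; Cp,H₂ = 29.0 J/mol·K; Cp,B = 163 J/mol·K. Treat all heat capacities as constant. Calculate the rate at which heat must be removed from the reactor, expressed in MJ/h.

Q_out = 162 MJ/h

Extent of reaction ξ = 0.542 × 0.836 = 0.45311 mol/s
Reaction term: ξ·ΔH°_rxn = 0.45311 × -97.6 = -44.224 kJ/s
Sensible, feed 161→25 °C: -22.739 kJ/s
Outlet flows (mol/s): A 0.38289, H₂ 0.38289, B 0.45311
Sensible, products 25→171 °C: 21.963 kJ/s
Q = ΔH = -44.999 kJ/s = -44.999 kW
Heat removed = 162 MJ/h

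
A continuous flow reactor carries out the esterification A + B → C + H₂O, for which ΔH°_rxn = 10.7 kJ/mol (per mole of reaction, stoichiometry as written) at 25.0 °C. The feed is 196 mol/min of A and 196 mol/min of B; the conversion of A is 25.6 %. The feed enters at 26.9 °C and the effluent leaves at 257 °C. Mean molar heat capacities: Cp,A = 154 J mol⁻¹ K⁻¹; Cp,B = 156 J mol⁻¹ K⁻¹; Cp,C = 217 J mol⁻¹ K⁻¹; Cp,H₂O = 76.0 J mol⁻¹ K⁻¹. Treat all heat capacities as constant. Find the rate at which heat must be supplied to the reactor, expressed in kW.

Extent of reaction ξ = 0.256 × 196 = 50.176 mol/min
Reaction term: ξ·ΔH°_rxn = 50.176 × 10.7 = 536.88 kJ/min
Sensible, feed 26.9→25 °C: -115.44 kJ/min
Outlet flows (mol/min): A 145.82, B 145.82, C 50.176, H₂O 50.176
Sensible, products 25→257 °C: 13898 kJ/min
Q = ΔH = 14320 kJ/min = 238.66 kW
Heat supplied = 238.66 kW

Q_in = 239 kW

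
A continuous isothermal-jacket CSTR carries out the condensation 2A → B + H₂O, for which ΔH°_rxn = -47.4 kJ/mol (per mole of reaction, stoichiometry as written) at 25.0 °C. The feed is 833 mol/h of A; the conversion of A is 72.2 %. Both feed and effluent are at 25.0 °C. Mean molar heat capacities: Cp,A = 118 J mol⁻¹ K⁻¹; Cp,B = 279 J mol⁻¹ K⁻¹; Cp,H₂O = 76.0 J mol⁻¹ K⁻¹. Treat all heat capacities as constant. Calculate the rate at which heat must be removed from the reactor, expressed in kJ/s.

Q_out = 3.96 kJ/s

Extent of reaction ξ = 0.722 × 833 / 2 = 300.71 mol/h
Reaction term: ξ·ΔH°_rxn = 300.71 × -47.4 = -14254 kJ/h
Q = ΔH = -14254 kJ/h = -3.9594 kW
Heat removed = 3.9594 kJ/s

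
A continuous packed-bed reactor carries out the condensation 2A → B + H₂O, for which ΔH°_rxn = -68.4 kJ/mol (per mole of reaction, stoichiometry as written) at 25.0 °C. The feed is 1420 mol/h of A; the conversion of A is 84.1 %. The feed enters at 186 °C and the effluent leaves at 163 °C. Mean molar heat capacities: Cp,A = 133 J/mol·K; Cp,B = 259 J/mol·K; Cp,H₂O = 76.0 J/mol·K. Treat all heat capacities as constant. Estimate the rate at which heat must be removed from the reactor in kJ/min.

Extent of reaction ξ = 0.841 × 1420 / 2 = 597.11 mol/h
Reaction term: ξ·ΔH°_rxn = 597.11 × -68.4 = -40842 kJ/h
Sensible, feed 186→25 °C: -30406 kJ/h
Outlet flows (mol/h): A 225.78, B 597.11, H₂O 597.11
Sensible, products 25→163 °C: 31748 kJ/h
Q = ΔH = -39500 kJ/h = -10.972 kW
Heat removed = 658.34 kJ/min

Q_out = 658 kJ/min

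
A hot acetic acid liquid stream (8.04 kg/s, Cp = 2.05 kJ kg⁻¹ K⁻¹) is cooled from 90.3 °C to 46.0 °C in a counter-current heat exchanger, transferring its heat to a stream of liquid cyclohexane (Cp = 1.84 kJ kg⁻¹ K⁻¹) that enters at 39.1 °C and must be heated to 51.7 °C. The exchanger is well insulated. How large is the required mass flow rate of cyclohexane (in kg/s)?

ṁ_c = 31.5 kg/s

Heat released by hot stream: Q = 8.04 × 2.05 × (90.3 − 46.0) = 730.15 kJ/s
Energy balance on cold side (adiabatic exchanger): Q = ṁ_c·Cp_c·(T_c,out − T_c,in)
ṁ_c = 730.15 / [1.84 × (51.7 − 39.1)] = 31.494 kg/s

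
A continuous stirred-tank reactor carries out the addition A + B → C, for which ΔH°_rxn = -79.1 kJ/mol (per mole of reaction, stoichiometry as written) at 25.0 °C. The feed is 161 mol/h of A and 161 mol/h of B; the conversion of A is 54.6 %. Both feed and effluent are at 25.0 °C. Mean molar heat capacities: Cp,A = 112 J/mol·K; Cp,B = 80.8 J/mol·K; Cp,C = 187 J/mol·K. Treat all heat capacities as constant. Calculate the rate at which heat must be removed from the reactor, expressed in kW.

Q_out = 1.93 kW

Extent of reaction ξ = 0.546 × 161 = 87.906 mol/h
Reaction term: ξ·ΔH°_rxn = 87.906 × -79.1 = -6953.4 kJ/h
Q = ΔH = -6953.4 kJ/h = -1.9315 kW
Heat removed = 1.9315 kW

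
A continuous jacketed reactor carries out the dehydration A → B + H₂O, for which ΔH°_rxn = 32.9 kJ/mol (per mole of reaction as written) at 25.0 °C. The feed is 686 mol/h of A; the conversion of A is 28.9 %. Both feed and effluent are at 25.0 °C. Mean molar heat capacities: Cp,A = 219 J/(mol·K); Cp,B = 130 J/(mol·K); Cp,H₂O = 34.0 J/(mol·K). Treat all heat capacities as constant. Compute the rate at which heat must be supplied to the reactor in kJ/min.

Q_in = 109 kJ/min

Extent of reaction ξ = 0.289 × 686 = 198.25 mol/h
Reaction term: ξ·ΔH°_rxn = 198.25 × 32.9 = 6522.6 kJ/h
Q = ΔH = 6522.6 kJ/h = 1.8118 kW
Heat supplied = 108.71 kJ/min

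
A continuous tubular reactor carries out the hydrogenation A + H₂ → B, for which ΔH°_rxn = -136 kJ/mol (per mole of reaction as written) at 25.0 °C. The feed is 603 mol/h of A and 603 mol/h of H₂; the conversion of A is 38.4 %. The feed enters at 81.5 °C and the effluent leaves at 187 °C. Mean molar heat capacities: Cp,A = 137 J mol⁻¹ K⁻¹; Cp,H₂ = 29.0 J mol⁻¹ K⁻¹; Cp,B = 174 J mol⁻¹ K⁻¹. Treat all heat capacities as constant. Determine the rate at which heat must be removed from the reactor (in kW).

Extent of reaction ξ = 0.384 × 603 = 231.55 mol/h
Reaction term: ξ·ΔH°_rxn = 231.55 × -136 = -31491 kJ/h
Sensible, feed 81.5→25 °C: -5655.5 kJ/h
Outlet flows (mol/h): A 371.45, H₂ 371.45, B 231.55
Sensible, products 25→187 °C: 16516 kJ/h
Q = ΔH = -20631 kJ/h = -5.7307 kW
Heat removed = 5.7307 kW

Q_out = 5.73 kW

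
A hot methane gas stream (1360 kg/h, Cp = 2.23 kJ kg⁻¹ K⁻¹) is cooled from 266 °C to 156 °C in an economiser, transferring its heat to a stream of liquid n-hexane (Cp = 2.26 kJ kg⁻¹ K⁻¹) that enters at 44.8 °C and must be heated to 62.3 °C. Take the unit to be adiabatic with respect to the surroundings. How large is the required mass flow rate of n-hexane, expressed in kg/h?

Heat released by hot stream: Q = 1360 × 2.23 × (266 − 156) = 333610 kJ/h
Energy balance on cold side (adiabatic exchanger): Q = ṁ_c·Cp_c·(T_c,out − T_c,in)
ṁ_c = 333610 / [2.26 × (62.3 − 44.8)] = 8435.1 kg/h

ṁ_c = 8440 kg/h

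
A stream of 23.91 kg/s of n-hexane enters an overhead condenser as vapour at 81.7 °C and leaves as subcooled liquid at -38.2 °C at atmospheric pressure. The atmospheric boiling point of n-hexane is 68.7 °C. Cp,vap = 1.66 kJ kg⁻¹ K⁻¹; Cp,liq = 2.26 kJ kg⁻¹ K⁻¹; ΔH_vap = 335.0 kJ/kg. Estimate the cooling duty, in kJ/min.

Q_c = 858000 kJ/min

vapour 81.7→68.7 °C: -21.58 kJ/kg
condensation at 68.7 °C: -335 kJ/kg
liquid 68.7→-38.2 °C: -241.59 kJ/kg
Δh = -21.58 + -335 + -241.59 = -598.17 kJ/kg
Q = ṁ·Δh = 23.91 kg/s × -598.17 kJ/kg = -14302 kJ/s
|Q| = 14302 kW = 858140 kJ/min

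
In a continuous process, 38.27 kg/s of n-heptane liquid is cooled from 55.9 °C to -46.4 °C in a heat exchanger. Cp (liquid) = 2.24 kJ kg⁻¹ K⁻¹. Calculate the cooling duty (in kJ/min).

Q_c = 526000 kJ/min

Q = ṁ·Cp·ΔT = 38.27 × 2.24 × (-46.4 − 55.9) = -8769.6 kJ/s
Cooling duty = 526180 kJ/min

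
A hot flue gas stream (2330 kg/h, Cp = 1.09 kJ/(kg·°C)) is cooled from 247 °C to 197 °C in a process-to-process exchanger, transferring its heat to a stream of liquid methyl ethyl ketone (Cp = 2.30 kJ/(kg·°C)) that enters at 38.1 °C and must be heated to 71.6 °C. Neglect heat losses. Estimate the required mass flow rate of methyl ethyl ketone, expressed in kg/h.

Heat released by hot stream: Q = 2330 × 1.09 × (247 − 197) = 126990 kJ/h
Energy balance on cold side (adiabatic exchanger): Q = ṁ_c·Cp_c·(T_c,out − T_c,in)
ṁ_c = 126990 / [2.30 × (71.6 − 38.1)] = 1648.1 kg/h

ṁ_c = 1650 kg/h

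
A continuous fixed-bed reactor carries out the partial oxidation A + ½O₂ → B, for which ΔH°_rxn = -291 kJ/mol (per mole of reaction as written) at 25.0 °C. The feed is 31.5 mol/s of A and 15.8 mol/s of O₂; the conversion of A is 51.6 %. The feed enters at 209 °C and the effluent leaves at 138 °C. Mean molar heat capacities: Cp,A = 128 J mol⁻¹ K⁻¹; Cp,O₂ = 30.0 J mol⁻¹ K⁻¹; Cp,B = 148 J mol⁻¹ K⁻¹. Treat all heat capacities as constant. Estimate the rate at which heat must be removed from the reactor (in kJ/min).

Q_out = 302000 kJ/min

Extent of reaction ξ = 0.516 × 31.5 = 16.254 mol/s
Reaction term: ξ·ΔH°_rxn = 16.254 × -291 = -4729.9 kJ/s
Sensible, feed 209→25 °C: -829.1 kJ/s
Outlet flows (mol/s): A 15.246, O₂ 7.673, B 16.254
Sensible, products 25→138 °C: 518.36 kJ/s
Q = ΔH = -5040.7 kJ/s = -5040.7 kW
Heat removed = 302440 kJ/min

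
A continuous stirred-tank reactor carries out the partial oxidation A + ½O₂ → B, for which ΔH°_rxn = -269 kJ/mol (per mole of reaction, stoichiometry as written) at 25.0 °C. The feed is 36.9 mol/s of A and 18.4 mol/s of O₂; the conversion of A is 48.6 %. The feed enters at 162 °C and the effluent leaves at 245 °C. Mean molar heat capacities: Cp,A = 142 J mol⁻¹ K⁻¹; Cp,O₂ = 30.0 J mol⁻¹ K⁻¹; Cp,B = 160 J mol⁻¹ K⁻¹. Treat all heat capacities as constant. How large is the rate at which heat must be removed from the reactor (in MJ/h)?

Extent of reaction ξ = 0.486 × 36.9 = 17.933 mol/s
Reaction term: ξ·ΔH°_rxn = 17.933 × -269 = -4824.1 kJ/s
Sensible, feed 162→25 °C: -793.48 kJ/s
Outlet flows (mol/s): A 18.967, O₂ 9.4333, B 17.933
Sensible, products 25→245 °C: 1286 kJ/s
Q = ΔH = -4331.5 kJ/s = -4331.5 kW
Heat removed = 15594 MJ/h

Q_out = 15600 MJ/h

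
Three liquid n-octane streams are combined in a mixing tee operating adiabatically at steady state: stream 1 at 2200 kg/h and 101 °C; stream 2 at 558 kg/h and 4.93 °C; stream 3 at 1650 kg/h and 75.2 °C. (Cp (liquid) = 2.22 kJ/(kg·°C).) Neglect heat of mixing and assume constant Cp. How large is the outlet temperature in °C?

T_out = 79.2 °C

Adiabatic, steady state ⇒ Σ ṁᵢCp,ᵢ(T_out − Tᵢ) = 0
T_out = Σ ṁᵢCp,ᵢTᵢ / Σ ṁᵢCp,ᵢ
      = 774850 / 9785.8 = 79.181 °C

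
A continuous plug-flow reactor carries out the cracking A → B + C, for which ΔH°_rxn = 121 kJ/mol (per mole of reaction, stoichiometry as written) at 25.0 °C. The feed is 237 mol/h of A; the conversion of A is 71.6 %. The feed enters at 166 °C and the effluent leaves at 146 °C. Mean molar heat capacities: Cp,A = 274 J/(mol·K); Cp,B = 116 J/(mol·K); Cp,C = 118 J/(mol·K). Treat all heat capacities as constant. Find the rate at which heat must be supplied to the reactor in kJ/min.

Extent of reaction ξ = 0.716 × 237 = 169.69 mol/h
Reaction term: ξ·ΔH°_rxn = 169.69 × 121 = 20533 kJ/h
Sensible, feed 166→25 °C: -9156.3 kJ/h
Outlet flows (mol/h): A 67.308, B 169.69, C 169.69
Sensible, products 25→146 °C: 7036.2 kJ/h
Q = ΔH = 18413 kJ/h = 5.1146 kW
Heat supplied = 306.88 kJ/min

Q_in = 307 kJ/min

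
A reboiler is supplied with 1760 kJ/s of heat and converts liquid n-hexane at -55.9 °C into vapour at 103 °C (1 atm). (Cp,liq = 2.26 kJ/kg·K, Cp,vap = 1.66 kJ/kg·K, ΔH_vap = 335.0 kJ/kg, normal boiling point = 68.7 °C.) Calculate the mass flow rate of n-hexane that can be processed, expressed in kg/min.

ṁ = 157 kg/min

Δh = 2.26×(68.7−-55.9) + 335.0 + 1.66×(103−68.7) = 673.53 kJ/kg
Q = 1760 kJ/s = 1760 kJ/s = 105600 kJ/min
ṁ = Q/Δh = 105600 / 673.53 = 156.78 kg/min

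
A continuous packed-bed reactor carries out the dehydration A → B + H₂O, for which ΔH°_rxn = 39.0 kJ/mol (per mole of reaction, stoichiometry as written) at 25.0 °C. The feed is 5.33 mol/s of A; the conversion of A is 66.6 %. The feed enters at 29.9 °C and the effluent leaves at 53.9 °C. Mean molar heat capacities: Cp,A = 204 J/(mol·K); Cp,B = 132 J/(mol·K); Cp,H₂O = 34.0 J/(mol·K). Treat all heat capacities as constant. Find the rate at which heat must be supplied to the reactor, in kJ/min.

Q_in = 9640 kJ/min

Extent of reaction ξ = 0.666 × 5.33 = 3.5498 mol/s
Reaction term: ξ·ΔH°_rxn = 3.5498 × 39.0 = 138.44 kJ/s
Sensible, feed 29.9→25 °C: -5.3279 kJ/s
Outlet flows (mol/s): A 1.7802, B 3.5498, H₂O 3.5498
Sensible, products 25→53.9 °C: 27.525 kJ/s
Q = ΔH = 160.64 kJ/s = 160.64 kW
Heat supplied = 9638.3 kJ/min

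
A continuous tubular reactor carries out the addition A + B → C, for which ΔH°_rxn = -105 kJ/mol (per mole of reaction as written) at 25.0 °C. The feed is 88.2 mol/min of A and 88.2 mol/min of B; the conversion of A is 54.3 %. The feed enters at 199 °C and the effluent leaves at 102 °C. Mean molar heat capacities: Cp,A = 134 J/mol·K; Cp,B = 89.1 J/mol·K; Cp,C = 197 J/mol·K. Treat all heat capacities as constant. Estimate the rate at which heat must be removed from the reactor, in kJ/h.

Q_out = 422000 kJ/h

Extent of reaction ξ = 0.543 × 88.2 = 47.893 mol/min
Reaction term: ξ·ΔH°_rxn = 47.893 × -105 = -5028.7 kJ/min
Sensible, feed 199→25 °C: -3423.9 kJ/min
Outlet flows (mol/min): A 40.307, B 40.307, C 47.893
Sensible, products 25→102 °C: 1418.9 kJ/min
Q = ΔH = -7033.7 kJ/min = -117.23 kW
Heat removed = 422020 kJ/h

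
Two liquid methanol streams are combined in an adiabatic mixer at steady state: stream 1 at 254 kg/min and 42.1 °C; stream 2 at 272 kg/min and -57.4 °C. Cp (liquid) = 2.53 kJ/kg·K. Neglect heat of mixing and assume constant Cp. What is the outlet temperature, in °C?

T_out = -9.35 °C

Adiabatic, steady state ⇒ Σ ṁᵢCp,ᵢ(T_out − Tᵢ) = 0
Σ ṁᵢCp,ᵢTᵢ = 254×2.53×42.1 + 272×2.53×-57.4 = -12446
Σ ṁᵢCp,ᵢ = 254×2.53 + 272×2.53 = 1330.8
T_out = -12446 / 1330.8 = -9.3525 °C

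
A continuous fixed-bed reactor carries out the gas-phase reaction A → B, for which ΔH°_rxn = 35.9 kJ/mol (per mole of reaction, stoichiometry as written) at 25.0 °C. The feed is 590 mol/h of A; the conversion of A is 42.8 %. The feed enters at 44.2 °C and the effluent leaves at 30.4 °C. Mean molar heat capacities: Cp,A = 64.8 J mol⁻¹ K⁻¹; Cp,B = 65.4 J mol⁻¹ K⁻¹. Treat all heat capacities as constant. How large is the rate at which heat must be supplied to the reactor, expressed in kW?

Extent of reaction ξ = 0.428 × 590 = 252.52 mol/h
Reaction term: ξ·ΔH°_rxn = 252.52 × 35.9 = 9065.5 kJ/h
Sensible, feed 44.2→25 °C: -734.05 kJ/h
Outlet flows (mol/h): A 337.48, B 252.52
Sensible, products 25→30.4 °C: 207.27 kJ/h
Q = ΔH = 8538.7 kJ/h = 2.3719 kW
Heat supplied = 2.3719 kW

Q_in = 2.37 kW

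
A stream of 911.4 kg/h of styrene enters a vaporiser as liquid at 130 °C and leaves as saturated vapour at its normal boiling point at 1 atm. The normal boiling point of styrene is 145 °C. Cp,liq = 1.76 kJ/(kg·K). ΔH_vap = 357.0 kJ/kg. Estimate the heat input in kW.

liquid 130→145 °C: 26.4 kJ/kg
vaporisation at 145 °C: 357 kJ/kg
Δh = 26.4 + 357 = 383.4 kJ/kg
Q = ṁ·Δh = 911.4 kg/h × 383.4 kJ/kg = 349430 kJ/h
|Q| = 97.064 kW

Q = 97.1 kW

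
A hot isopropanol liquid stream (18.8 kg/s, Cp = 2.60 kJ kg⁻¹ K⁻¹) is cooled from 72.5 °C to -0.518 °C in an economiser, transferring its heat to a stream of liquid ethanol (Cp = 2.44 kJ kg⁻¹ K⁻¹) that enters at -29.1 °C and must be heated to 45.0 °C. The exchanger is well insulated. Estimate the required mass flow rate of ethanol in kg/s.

Heat released by hot stream: Q = 18.8 × 2.60 × (72.5 − -0.518) = 3569.1 kJ/s
Energy balance on cold side (adiabatic exchanger): Q = ṁ_c·Cp_c·(T_c,out − T_c,in)
ṁ_c = 3569.1 / [2.44 × (45.0 − -29.1)] = 19.74 kg/s

ṁ_c = 19.7 kg/s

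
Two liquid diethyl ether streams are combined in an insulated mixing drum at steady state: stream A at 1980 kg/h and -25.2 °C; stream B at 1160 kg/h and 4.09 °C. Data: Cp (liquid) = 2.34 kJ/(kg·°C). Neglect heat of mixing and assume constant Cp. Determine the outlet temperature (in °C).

Adiabatic, steady state ⇒ Σ ṁᵢCp,ᵢ(T_out − Tᵢ) = 0
Σ ṁᵢCp,ᵢTᵢ = 1980×2.34×-25.2 + 1160×2.34×4.09 = -105650
Σ ṁᵢCp,ᵢ = 1980×2.34 + 1160×2.34 = 7347.6
T_out = -105650 / 7347.6 = -14.379 °C

T_out = -14.4 °C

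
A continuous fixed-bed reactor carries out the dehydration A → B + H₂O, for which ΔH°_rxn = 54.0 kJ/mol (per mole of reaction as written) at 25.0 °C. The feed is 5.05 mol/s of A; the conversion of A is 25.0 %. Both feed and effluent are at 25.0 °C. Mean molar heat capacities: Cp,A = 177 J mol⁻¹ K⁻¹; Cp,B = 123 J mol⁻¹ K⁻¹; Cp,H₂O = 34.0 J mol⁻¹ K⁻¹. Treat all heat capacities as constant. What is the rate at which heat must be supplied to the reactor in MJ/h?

Q_in = 245 MJ/h

Extent of reaction ξ = 0.250 × 5.05 = 1.2625 mol/s
Reaction term: ξ·ΔH°_rxn = 1.2625 × 54.0 = 68.175 kJ/s
Q = ΔH = 68.175 kJ/s = 68.175 kW
Heat supplied = 245.43 MJ/h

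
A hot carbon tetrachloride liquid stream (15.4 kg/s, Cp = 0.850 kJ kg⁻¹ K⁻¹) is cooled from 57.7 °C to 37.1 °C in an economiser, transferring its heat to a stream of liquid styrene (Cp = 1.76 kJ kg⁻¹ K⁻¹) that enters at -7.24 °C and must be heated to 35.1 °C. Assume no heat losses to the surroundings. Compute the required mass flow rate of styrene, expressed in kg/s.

ṁ_c = 3.62 kg/s

Heat released by hot stream: Q = 15.4 × 0.850 × (57.7 − 37.1) = 269.65 kJ/s
Energy balance on cold side (adiabatic exchanger): Q = ṁ_c·Cp_c·(T_c,out − T_c,in)
ṁ_c = 269.65 / [1.76 × (35.1 − -7.24)] = 3.6186 kg/s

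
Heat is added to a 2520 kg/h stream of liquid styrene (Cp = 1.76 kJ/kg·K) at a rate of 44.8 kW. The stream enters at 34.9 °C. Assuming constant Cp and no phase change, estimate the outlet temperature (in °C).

Q = 44.8 kW = 161280 kJ/h
ΔT = Q/(ṁ·Cp) = 161280/(2520×1.76) = 36.364 K
T_out = 34.9 + 36.364 = 71.264 °C

T_out = 71.3 °C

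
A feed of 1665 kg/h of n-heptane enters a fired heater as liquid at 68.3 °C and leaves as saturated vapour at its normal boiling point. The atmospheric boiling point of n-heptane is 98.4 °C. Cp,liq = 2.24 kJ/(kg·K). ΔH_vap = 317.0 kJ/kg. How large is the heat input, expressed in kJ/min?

Q = 10700 kJ/min

liquid 68.3→98.4 °C: 67.424 kJ/kg
vaporisation at 98.4 °C: 317 kJ/kg
Δh = 67.424 + 317 = 384.42 kJ/kg
Q = ṁ·Δh = 1665 kg/h × 384.42 kJ/kg = 640070 kJ/h
|Q| = 177.8 kW = 10668 kJ/min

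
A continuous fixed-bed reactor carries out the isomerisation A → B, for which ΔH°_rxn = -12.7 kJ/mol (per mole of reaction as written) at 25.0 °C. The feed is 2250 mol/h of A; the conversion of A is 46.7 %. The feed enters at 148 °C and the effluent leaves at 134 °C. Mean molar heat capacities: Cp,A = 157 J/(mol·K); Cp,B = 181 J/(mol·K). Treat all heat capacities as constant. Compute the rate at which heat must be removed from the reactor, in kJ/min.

Extent of reaction ξ = 0.467 × 2250 = 1050.8 mol/h
Reaction term: ξ·ΔH°_rxn = 1050.8 × -12.7 = -13345 kJ/h
Sensible, feed 148→25 °C: -43450 kJ/h
Outlet flows (mol/h): A 1199.2, B 1050.8
Sensible, products 25→134 °C: 41253 kJ/h
Q = ΔH = -15541 kJ/h = -4.317 kW
Heat removed = 259.02 kJ/min

Q_out = 259 kJ/min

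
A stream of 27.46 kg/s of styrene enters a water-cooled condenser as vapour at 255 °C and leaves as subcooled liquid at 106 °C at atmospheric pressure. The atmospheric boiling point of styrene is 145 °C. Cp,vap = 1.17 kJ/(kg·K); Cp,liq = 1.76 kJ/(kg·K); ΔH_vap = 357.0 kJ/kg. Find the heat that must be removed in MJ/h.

Q_c = 54800 MJ/h

vapour 255→145 °C: -128.7 kJ/kg
condensation at 145 °C: -357 kJ/kg
liquid 145→106 °C: -68.64 kJ/kg
Δh = -128.7 + -357 + -68.64 = -554.34 kJ/kg
Q = ṁ·Δh = 27.46 kg/s × -554.34 kJ/kg = -15222 kJ/s
|Q| = 15222 kW = 54800 MJ/h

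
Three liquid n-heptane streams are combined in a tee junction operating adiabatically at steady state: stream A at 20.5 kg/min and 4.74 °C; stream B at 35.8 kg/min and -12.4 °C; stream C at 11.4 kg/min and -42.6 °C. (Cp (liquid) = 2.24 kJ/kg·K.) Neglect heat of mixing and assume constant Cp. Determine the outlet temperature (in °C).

Adiabatic, steady state ⇒ Σ ṁᵢCp,ᵢ(T_out − Tᵢ) = 0
T_out = Σ ṁᵢCp,ᵢTᵢ / Σ ṁᵢCp,ᵢ
      = -1864.6 / 151.65 = -12.295 °C

T_out = -12.3 °C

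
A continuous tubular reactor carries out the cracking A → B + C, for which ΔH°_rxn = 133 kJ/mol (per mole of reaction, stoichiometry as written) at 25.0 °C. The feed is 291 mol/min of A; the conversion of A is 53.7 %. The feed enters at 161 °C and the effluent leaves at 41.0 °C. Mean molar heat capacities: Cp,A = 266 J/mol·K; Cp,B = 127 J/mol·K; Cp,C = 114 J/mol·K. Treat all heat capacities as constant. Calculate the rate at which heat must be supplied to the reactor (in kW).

Q_in = 191 kW

Extent of reaction ξ = 0.537 × 291 = 156.27 mol/min
Reaction term: ξ·ΔH°_rxn = 156.27 × 133 = 20784 kJ/min
Sensible, feed 161→25 °C: -10527 kJ/min
Outlet flows (mol/min): A 134.73, B 156.27, C 156.27
Sensible, products 25→41.0 °C: 1176 kJ/min
Q = ΔH = 11432 kJ/min = 190.54 kW
Heat supplied = 190.54 kW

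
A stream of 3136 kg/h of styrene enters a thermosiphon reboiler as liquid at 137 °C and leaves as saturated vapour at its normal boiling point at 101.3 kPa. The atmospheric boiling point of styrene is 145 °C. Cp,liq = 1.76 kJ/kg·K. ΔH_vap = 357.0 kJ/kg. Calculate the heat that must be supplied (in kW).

liquid 137→145 °C: 14.08 kJ/kg
vaporisation at 145 °C: 357 kJ/kg
Δh = 14.08 + 357 = 371.08 kJ/kg
Q = ṁ·Δh = 3136 kg/h × 371.08 kJ/kg = 1.1637e+06 kJ/h
|Q| = 323.25 kW

Q = 323 kW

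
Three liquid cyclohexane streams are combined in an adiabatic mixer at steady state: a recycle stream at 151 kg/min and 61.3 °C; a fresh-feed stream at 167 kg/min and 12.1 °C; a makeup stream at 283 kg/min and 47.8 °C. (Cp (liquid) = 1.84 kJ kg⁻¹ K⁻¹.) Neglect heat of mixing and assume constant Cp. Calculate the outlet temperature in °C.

T_out = 41.3 °C

No heat crosses the boundary, so H_out = H_in.
T_out = Σ ṁᵢCp,ᵢTᵢ / Σ ṁᵢCp,ᵢ
      = 45640 / 1105.8 = 41.272 °C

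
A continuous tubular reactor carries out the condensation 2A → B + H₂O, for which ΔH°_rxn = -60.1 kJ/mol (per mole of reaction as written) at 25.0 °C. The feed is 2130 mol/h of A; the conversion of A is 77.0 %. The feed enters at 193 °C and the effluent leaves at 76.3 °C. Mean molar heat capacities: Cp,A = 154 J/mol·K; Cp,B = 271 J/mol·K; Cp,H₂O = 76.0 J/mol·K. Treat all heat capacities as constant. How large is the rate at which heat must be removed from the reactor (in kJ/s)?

Extent of reaction ξ = 0.770 × 2130 / 2 = 820.05 mol/h
Reaction term: ξ·ΔH°_rxn = 820.05 × -60.1 = -49285 kJ/h
Sensible, feed 193→25 °C: -55107 kJ/h
Outlet flows (mol/h): A 489.9, B 820.05, H₂O 820.05
Sensible, products 25→76.3 °C: 18468 kJ/h
Q = ΔH = -85924 kJ/h = -23.868 kW
Heat removed = 23.868 kJ/s

Q_out = 23.9 kJ/s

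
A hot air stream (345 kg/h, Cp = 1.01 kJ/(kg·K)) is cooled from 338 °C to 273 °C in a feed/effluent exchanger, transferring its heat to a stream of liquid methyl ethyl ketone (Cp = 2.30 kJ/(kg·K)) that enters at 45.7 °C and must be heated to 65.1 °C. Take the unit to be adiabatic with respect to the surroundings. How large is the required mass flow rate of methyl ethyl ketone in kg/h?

ṁ_c = 508 kg/h

Heat released by hot stream: Q = 345 × 1.01 × (338 − 273) = 22649 kJ/h
Energy balance on cold side (adiabatic exchanger): Q = ṁ_c·Cp_c·(T_c,out − T_c,in)
ṁ_c = 22649 / [2.30 × (65.1 − 45.7)] = 507.6 kg/h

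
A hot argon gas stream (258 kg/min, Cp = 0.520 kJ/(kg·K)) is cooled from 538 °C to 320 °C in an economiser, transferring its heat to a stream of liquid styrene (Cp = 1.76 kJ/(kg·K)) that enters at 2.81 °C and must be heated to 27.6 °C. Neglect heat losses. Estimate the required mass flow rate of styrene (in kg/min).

Heat released by hot stream: Q = 258 × 0.520 × (538 − 320) = 29247 kJ/min
Energy balance on cold side (adiabatic exchanger): Q = ṁ_c·Cp_c·(T_c,out − T_c,in)
ṁ_c = 29247 / [1.76 × (27.6 − 2.81)] = 670.33 kg/min

ṁ_c = 670 kg/min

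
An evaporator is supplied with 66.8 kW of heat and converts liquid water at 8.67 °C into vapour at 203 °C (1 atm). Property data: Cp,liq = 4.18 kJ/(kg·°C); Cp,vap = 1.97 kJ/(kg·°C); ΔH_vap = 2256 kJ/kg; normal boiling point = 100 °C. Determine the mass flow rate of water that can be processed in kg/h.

Δh = 4.18×(100−8.67) + 2256 + 1.97×(203−100) = 2840.7 kJ/kg
Q = 66.8 kW = 66.8 kJ/s = 240480 kJ/h
ṁ = Q/Δh = 240480 / 2840.7 = 84.656 kg/h

ṁ = 84.7 kg/h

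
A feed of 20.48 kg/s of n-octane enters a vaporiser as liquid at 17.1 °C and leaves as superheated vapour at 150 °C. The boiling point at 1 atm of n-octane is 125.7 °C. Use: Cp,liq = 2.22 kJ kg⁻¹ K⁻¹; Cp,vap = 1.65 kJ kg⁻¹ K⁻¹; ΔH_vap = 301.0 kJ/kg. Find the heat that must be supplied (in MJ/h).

Q = 42900 MJ/h

liquid 17.1→125.7 °C: 241.09 kJ/kg
vaporisation at 125.7 °C: 301 kJ/kg
vapour 125.7→150 °C: 40.095 kJ/kg
Δh = 241.09 + 301 + 40.095 = 582.19 kJ/kg
Q = ṁ·Δh = 20.48 kg/s × 582.19 kJ/kg = 11923 kJ/s
|Q| = 11923 kW = 42923 MJ/h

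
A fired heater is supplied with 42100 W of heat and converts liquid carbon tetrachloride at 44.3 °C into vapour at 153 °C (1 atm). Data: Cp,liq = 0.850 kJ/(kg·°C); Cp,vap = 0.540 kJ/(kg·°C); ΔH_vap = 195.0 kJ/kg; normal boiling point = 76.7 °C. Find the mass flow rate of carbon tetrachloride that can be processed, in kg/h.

Δh = 0.850×(76.7−44.3) + 195.0 + 0.540×(153−76.7) = 263.74 kJ/kg
Q = 42100 W = 42.1 kJ/s = 151560 kJ/h
ṁ = Q/Δh = 151560 / 263.74 = 574.65 kg/h

ṁ = 575 kg/h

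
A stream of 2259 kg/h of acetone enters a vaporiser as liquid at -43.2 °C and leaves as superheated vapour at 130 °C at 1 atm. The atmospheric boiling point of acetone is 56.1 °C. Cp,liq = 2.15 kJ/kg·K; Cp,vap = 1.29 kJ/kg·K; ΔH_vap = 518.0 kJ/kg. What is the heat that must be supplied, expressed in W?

Q = 519000 W

liquid -43.2→56.1 °C: 213.5 kJ/kg
vaporisation at 56.1 °C: 518 kJ/kg
vapour 56.1→130 °C: 95.331 kJ/kg
Δh = 213.5 + 518 + 95.331 = 826.83 kJ/kg
Q = ṁ·Δh = 2259 kg/h × 826.83 kJ/kg = 1.8678e+06 kJ/h
|Q| = 518.83 kW = 518830 W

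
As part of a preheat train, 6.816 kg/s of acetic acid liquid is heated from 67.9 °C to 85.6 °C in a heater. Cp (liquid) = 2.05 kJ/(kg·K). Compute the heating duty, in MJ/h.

Q = 890 MJ/h

Q = ṁ·Cp·ΔT = 6.816 × 2.05 × (85.6 − 67.9) = 247.32 kJ/s
Heating duty = 890.35 MJ/h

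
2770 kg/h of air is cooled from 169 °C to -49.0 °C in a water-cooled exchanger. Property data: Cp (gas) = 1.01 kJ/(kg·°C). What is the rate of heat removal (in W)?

Q = ṁ·Cp·ΔT = 2770 × 1.01 × (-49.0 − 169) = -609900 kJ/h
Converting: 609900 / 3600 s = 169.42 kW
Cooling duty = 169420 W

Q_c = 169000 W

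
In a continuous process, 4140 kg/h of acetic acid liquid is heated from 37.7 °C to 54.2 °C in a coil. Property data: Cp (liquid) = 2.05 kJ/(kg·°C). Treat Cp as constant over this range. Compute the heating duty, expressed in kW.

Q = 38.9 kW

Q = ṁ·Cp·ΔT = 4140 × 2.05 × (54.2 − 37.7) = 140040 kJ/h
Converting: 140040 / 3600 s = 38.899 kW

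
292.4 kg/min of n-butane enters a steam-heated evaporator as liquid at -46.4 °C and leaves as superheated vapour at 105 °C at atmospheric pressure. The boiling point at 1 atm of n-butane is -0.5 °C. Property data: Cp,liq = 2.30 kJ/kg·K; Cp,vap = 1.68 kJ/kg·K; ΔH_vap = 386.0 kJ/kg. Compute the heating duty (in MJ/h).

Q = 11700 MJ/h

liquid -46.4→-0.5 °C: 105.57 kJ/kg
vaporisation at -0.5 °C: 386 kJ/kg
vapour -0.5→105 °C: 177.24 kJ/kg
Δh = 105.57 + 386 + 177.24 = 668.81 kJ/kg
Q = ṁ·Δh = 292.4 kg/min × 668.81 kJ/kg = 195560 kJ/min
|Q| = 3259.3 kW = 11734 MJ/h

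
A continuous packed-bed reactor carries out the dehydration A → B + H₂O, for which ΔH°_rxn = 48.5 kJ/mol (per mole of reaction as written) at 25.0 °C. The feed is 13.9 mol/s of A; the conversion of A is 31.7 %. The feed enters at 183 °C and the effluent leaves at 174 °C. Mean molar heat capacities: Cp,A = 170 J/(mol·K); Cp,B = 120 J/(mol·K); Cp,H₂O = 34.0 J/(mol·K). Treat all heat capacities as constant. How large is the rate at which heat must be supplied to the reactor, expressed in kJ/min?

Q_in = 10900 kJ/min

Extent of reaction ξ = 0.317 × 13.9 = 4.4063 mol/s
Reaction term: ξ·ΔH°_rxn = 4.4063 × 48.5 = 213.71 kJ/s
Sensible, feed 183→25 °C: -373.35 kJ/s
Outlet flows (mol/s): A 9.4937, B 4.4063, H₂O 4.4063
Sensible, products 25→174 °C: 341.58 kJ/s
Q = ΔH = 181.93 kJ/s = 181.93 kW
Heat supplied = 10916 kJ/min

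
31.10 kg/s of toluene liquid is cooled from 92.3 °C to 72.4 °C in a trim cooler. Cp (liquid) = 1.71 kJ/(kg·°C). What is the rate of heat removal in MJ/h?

Q_c = 3810 MJ/h

Q = ṁ·Cp·ΔT = 31.10 × 1.71 × (72.4 − 92.3) = -1058.3 kJ/s
Cooling duty = 3809.9 MJ/h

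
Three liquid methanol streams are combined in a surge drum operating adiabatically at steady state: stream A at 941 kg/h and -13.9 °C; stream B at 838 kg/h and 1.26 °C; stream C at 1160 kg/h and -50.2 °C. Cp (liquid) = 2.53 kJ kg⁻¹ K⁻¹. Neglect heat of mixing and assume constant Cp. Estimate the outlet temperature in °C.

Energy balance with Q = 0: Σ ṁᵢCp,ᵢ(T_out − Tᵢ) = 0
Σ ṁᵢCp,ᵢTᵢ = 941×2.53×-13.9 + 838×2.53×1.26 + 1160×2.53×-50.2 = -177750
Σ ṁᵢCp,ᵢ = 941×2.53 + 838×2.53 + 1160×2.53 = 7435.7
T_out = -177750 / 7435.7 = -23.905 °C

T_out = -23.9 °C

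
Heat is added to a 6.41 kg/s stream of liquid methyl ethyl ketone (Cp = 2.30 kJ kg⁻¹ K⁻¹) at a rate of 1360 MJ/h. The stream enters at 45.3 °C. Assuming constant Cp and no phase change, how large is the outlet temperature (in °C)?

T_out = 70.9 °C

Q = 1360 MJ/h = 377.78 kJ/s
ΔT = Q/(ṁ·Cp) = 377.78/(6.41×2.30) = 25.624 K
T_out = 45.3 + 25.624 = 70.924 °C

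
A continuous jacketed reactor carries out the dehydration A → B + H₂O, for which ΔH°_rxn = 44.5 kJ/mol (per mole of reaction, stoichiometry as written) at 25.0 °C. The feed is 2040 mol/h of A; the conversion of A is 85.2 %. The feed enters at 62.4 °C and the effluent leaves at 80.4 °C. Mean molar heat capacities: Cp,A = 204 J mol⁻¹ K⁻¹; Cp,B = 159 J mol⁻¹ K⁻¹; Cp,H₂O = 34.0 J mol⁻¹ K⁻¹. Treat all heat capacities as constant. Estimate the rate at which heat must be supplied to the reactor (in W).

Q_in = 23300 W

Extent of reaction ξ = 0.852 × 2040 = 1738.1 mol/h
Reaction term: ξ·ΔH°_rxn = 1738.1 × 44.5 = 77345 kJ/h
Sensible, feed 62.4→25 °C: -15564 kJ/h
Outlet flows (mol/h): A 301.92, B 1738.1, H₂O 1738.1
Sensible, products 25→80.4 °C: 21996 kJ/h
Q = ΔH = 83776 kJ/h = 23.271 kW
Heat supplied = 23271 W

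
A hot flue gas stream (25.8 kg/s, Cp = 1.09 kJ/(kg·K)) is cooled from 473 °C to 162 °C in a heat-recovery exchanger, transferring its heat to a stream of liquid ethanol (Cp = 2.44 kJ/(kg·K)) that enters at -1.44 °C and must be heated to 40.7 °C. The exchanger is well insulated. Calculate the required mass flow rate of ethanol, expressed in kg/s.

Heat released by hot stream: Q = 25.8 × 1.09 × (473 − 162) = 8745.9 kJ/s
Energy balance on cold side (adiabatic exchanger): Q = ṁ_c·Cp_c·(T_c,out − T_c,in)
ṁ_c = 8745.9 / [2.44 × (40.7 − -1.44)] = 85.059 kg/s

ṁ_c = 85.1 kg/s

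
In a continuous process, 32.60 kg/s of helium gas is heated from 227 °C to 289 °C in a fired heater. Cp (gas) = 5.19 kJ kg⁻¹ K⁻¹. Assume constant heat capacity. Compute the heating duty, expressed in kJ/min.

Q = 629000 kJ/min

Q = ṁ·Cp·ΔT = 32.60 × 5.19 × (289 − 227) = 10490 kJ/s
Heating duty = 629400 kJ/min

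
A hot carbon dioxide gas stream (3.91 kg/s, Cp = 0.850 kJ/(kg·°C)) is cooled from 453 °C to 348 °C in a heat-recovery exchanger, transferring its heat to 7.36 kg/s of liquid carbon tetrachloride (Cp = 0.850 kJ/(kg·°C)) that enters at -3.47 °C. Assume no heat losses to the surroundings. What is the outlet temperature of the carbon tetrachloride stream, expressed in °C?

Heat released by hot stream: Q = 3.91 × 0.850 × (453 − 348) = 348.97 kJ/s
Energy balance on cold side (adiabatic exchanger): Q = ṁ_c·Cp_c·(T_c,out − T_c,in)
T_c,out = -3.47 + 348.97/(7.36 × 0.850) = 52.311 °C

T_c,out = 52.3 °C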